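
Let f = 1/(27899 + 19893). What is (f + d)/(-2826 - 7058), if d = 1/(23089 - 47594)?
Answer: 803/399157828160 ≈ 2.0117e-9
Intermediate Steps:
f = 1/47792 ≈ 2.0924e-5
d = -1/24505 (d = 1/(-24505) = -1/24505 ≈ -4.0808e-5)
(f + d)/(-2826 - 7058) = (1/47792 - 1/24505)/(-2826 - 7058) = -803/40384240/(-9884) = -803/40384240*(-1/9884) = 803/399157828160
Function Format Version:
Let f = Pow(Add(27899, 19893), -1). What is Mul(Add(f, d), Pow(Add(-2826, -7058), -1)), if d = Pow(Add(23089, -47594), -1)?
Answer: Rational(803, 399157828160) ≈ 2.0117e-9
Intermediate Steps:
f = Rational(1, 47792) (f = Pow(47792, -1) = Rational(1, 47792) ≈ 2.0924e-5)
d = Rational(-1, 24505) (d = Pow(-24505, -1) = Rational(-1, 24505) ≈ -4.0808e-5)
Mul(Add(f, d), Pow(Add(-2826, -7058), -1)) = Mul(Add(Rational(1, 47792), Rational(-1, 24505)), Pow(Add(-2826, -7058), -1)) = Mul(Rational(-803, 40384240), Pow(-9884, -1)) = Mul(Rational(-803, 40384240), Rational(-1, 9884)) = Rational(803, 399157828160)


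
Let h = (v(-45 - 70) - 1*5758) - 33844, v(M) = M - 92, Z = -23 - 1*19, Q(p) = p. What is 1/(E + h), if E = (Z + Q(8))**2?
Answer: -1/38653 ≈ -2.5871e-5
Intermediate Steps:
Z = -42 (Z = -23 - 19 = -42)
v(M) = -92 + M
h = -39809 (h = ((-92 + (-45 - 70)) - 1*5758) - 33844 = ((-92 - 115) - 5758) - 33844 = (-207 - 5758) - 33844 = -5965 - 33844 = -39809)
E = 1156 (E = (-42 + 8)**2 = (-34)**2 = 1156)
1/(E + h) = 1/(1156 - 39809) = 1/(-38653) = -1/38653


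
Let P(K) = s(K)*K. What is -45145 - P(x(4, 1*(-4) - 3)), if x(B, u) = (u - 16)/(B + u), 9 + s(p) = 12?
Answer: -45168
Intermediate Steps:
s(p) = 3 (s(p) = -9 + 12 = 3)
x(B, u) = (-16 + u)/(B + u)
P(K) = 3*K
-45145 - P(x(4, 1*(-4) - 3)) = -45145 - 3*(-16 + (1*(-4) - 3))/(4 + (1*(-4) - 3)) = -45145 - 3*(-16 + (-4 - 3))/(4 + (-4 - 3)) = -45145 - 3*(-16 - 7)/(4 - 7) = -45145 - 3*-23/(-3) = -45145 - 3*(-1/3*(-23)) = -45145 - 3*23/3 = -45145 - 1*23 = -45145 - 23 = -45168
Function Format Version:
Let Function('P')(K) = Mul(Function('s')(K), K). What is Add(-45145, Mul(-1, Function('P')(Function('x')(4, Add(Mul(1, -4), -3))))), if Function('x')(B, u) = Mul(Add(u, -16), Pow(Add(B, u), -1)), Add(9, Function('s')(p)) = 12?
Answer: -45168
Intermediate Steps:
Function('s')(p) = 3 (Function('s')(p) = Add(-9, 12) = 3)
Function('x')(B, u) = Mul(Pow(Add(B, u), -1), Add(-16, u)) (Function('x')(B, u) = Mul(Add(-16, u), Pow(Add(B, u), -1)) = Mul(Pow(Add(B, u), -1), Add(-16, u)))
Function('P')(K) = Mul(3, K)
Add(-45145, Mul(-1, Function('P')(Function('x')(4, Add(Mul(1, -4), -3))))) = Add(-45145, Mul(-1, Mul(3, Mul(Pow(Add(4, Add(Mul(1, -4), -3)), -1), Add(-16, Add(Mul(1, -4), -3)))))) = Add(-45145, Mul(-1, Mul(3, Mul(Pow(Add(4, Add(-4, -3)), -1), Add(-16, Add(-4, -3)))))) = Add(-45145, Mul(-1, Mul(3, Mul(Pow(Add(4, -7), -1), Add(-16, -7))))) = Add(-45145, Mul(-1, Mul(3, Mul(Pow(-3, -1), -23)))) = Add(-45145, Mul(-1, Mul(3, Mul(Rational(-1, 3), -23)))) = Add(-45145, Mul(-1, Mul(3, Rational(23, 3)))) = Add(-45145, Mul(-1, 23)) = Add(-45145, -23) = -45168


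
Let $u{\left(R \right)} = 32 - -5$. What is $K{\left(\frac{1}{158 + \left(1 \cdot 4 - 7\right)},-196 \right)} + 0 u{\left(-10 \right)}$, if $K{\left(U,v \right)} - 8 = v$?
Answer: $-188$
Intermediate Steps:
$u{\left(R \right)} = 37$ ($u{\left(R \right)} = 32 + 5 = 37$)
$K{\left(U,v \right)} = 8 + v$
$K{\left(\frac{1}{158 + \left(1 \cdot 4 - 7\right)},-196 \right)} + 0 u{\left(-10 \right)} = \left(8 - 196\right) + 0 \cdot 37 = -188 + 0 = -188$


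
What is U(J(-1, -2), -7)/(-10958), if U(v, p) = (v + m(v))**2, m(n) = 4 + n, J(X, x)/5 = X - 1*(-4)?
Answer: -578/5479 ≈ -0.10549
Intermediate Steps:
J(X, x) = 20 + 5*X (J(X, x) = 5*(X - 1*(-4)) = 5*(X + 4) = 5*(4 + X) = 20 + 5*X)
U(v, p) = (4 + 2*v)**2 (U(v, p) = (v + (4 + v))**2 = (4 + 2*v)**2)
U(J(-1, -2), -7)/(-10958) = (4*(2 + (20 + 5*(-1)))**2)/(-10958) = -2*(2 + (20 - 5))**2/5479 = -2*(2 + 15)**2/5479 = -2*17**2/5479 = -2*289/5479 = -1/10958*1156 = -578/5479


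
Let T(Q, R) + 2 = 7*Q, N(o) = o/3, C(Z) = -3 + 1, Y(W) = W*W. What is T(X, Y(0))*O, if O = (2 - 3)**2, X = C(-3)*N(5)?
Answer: -76/3 ≈ -25.333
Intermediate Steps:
Y(W) = W**2
C(Z) = -2
N(o) = o/3 (N(o) = o*(1/3) = o/3)
X = -10/3 (X = -2*5/3 = -10/3 ≈ -3.3333)
T(Q, R) = -2 + 7*Q
O = 1 (O = (-1)**2 = 1)
T(X, Y(0))*O = (-2 + 7*(-10/3))*1 = (-2 - 70/3)*1 = -76/3*1 = -76/3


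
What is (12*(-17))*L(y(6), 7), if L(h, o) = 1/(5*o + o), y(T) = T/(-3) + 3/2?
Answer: -34/7 ≈ -4.8571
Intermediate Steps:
y(T) = 3/2 - T/3 (y(T) = T*(-⅓) + 3*(½) = -T/3 + 3/2 = 3/2 - T/3)
L(h, o) = 1/(6*o)
(12*(-17))*L(y(6), 7) = (12*(-17))*((⅙)/7) = -34/7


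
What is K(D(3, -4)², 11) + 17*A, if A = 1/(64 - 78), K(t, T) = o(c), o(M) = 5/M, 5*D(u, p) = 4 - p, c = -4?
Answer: -69/28 ≈ -2.4643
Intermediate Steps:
D(u, p) = ⅘ - p/5 (D(u, p) = (4 - p)/5 = ⅘ - p/5)
K(t, T) = -5/4 (K(t, T) = 5/(-4) = 5*(-¼) = -5/4)
A = -1/14 (A = 1/(-14) = -1/14 ≈ -0.071429)
K(D(3, -4)², 11) + 17*A = -5/4 + 17*(-1/14) = -5/4 - 17/14 = -69/28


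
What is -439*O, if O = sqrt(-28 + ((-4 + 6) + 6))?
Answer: -878*I*sqrt(5) ≈ -1963.3*I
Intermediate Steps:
O = 2*I*sqrt(5) (O = sqrt(-28 + (2 + 6)) = sqrt(-28 + 8) = sqrt(-20) = 2*I*sqrt(5) ≈ 4.4721*I)
-439*O = -878*I*sqrt(5)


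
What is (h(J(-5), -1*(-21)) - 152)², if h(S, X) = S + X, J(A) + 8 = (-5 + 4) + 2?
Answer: 19044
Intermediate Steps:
J(A) = -7 (J(A) = -8 + ((-5 + 4) + 2) = -8 + (-1 + 2) = -8 + 1 = -7)
(h(J(-5), -1*(-21)) - 152)² = ((-7 - 1*(-21)) - 152)² = ((-7 + 21) - 152)² = (14 - 152)² = (-138)² = 19044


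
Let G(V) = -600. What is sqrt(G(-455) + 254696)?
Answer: 4*sqrt(15881) ≈ 504.08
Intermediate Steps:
sqrt(G(-455) + 254696) = sqrt(-600 + 254696) = sqrt(254096) = 4*sqrt(15881)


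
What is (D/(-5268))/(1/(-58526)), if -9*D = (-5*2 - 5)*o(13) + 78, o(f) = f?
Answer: 380419/2634 ≈ 144.43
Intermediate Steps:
D = 13 (D = -((-5*2 - 5)*13 + 78)/9 = -((-10 - 5)*13 + 78)/9 = -(-15*13 + 78)/9 = -(-195 + 78)/9 = -⅑*(-117) = 13)
(D/(-5268))/(1/(-58526)) = (13/(-5268))/(1/(-58526)) = (13*(-1/5268))/(-1/58526) = -13/5268*(-58526) = 380419/2634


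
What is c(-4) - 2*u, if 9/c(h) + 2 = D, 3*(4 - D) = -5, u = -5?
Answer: 137/11 ≈ 12.455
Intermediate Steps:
D = 17/3 (D = 4 - ⅓*(-5) = 4 + 5/3 = 17/3 ≈ 5.6667)
c(h) = 27/11 (c(h) = 9/(-2 + 17/3) = 9/(11/3) = 9*(3/11) = 27/11)
c(-4) - 2*u = 27/11 - 2*(-5) = 27/11 + 10 = 137/11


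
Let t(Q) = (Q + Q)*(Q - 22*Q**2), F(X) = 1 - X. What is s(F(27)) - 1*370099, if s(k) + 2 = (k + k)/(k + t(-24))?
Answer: -112766443817/304691 ≈ -3.7010e+5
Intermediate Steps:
t(Q) = 2*Q*(Q - 22*Q**2) (t(Q) = (2*Q)*(Q - 22*Q**2) = 2*Q*(Q - 22*Q**2))
s(k) = -2 + 2*k/(609408 + k) (s(k) = -2 + (k + k)/(k + (-24)**2*(2 - 44*(-24))) = -2 + (2*k)/(k + 576*(2 + 1056)) = -2 + (2*k)/(k + 576*1058) = -2 + (2*k)/(k + 609408) = -2 + (2*k)/(609408 + k) = -2 + 2*k/(609408 + k))
s(F(27)) - 1*370099 = -1218816/(609408 + (1 - 1*27)) - 1*370099 = -1218816/(609408 + (1 - 27)) - 370099 = -1218816/(609408 - 26) - 370099 = -1218816/609382 - 370099 = -1218816*1/609382 - 370099 = -609408/304691 - 370099 = -112766443817/304691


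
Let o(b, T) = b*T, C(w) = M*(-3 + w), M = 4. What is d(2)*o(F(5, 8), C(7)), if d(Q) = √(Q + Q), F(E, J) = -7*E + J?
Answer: -864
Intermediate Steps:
F(E, J) = J - 7*E
d(Q) = √2*√Q (d(Q) = √(2*Q) = √2*√Q)
C(w) = -12 + 4*w (C(w) = 4*(-3 + w) = -12 + 4*w)
o(b, T) = T*b
d(2)*o(F(5, 8), C(7)) = (√2*√2)*((-12 + 4*7)*(8 - 7*5)) = 2*((-12 + 28)*(8 - 35)) = 2*(16*(-27)) = 2*(-432) = -864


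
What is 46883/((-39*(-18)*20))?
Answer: 46883/14040 ≈ 3.3392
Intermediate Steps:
46883/((-39*(-18)*20)) = 46883/((702*20)) = 46883/14040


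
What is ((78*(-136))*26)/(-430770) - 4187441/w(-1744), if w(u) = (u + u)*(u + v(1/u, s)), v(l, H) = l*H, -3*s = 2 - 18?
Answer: -63030547721/1310204760160 ≈ -0.048107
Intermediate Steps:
s = 16/3 (s = -(2 - 18)/3 = -1/3*(-16) = 16/3 ≈ 5.3333)
v(l, H) = H*l
w(u) = 2*u*(u + 16/(3*u)) (w(u) = (u + u)*(u + 16/(3*u)) = (2*u)*(u + 16/(3*u)) = 2*u*(u + 16/(3*u)))
((78*(-136))*26)/(-430770) - 4187441/w(-1744) = ((78*(-136))*26)/(-430770) - 4187441/(32/3 + 2*(-1744)**2) = -10608*26*(-1/430770) - 4187441/(32/3 + 2*3041536) = -275808*(-1/430770) - 4187441/(32/3 + 6083072) = 45968/71795 - 4187441/18249248/3 = 45968/71795 - 4187441*3/18249248 = 45968/71795 - 12562323/18249248 = -63030547721/1310204760160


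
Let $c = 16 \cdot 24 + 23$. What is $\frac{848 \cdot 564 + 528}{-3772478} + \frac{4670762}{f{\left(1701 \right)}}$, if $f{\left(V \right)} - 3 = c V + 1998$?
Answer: $\frac{4321978054459}{654815413806} \approx 6.6003$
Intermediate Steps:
$c = 407$ ($c = 384 + 23 = 407$)
$f{\left(V \right)} = 2001 + 407 V$ ($f{\left(V \right)} = 3 + \left(407 V + 1998\right) = 3 + \left(1998 + 407 V\right) = 2001 + 407 V$)
$\frac{848 \cdot 564 + 528}{-3772478} + \frac{4670762}{f{\left(1701 \right)}} = \frac{848 \cdot 564 + 528}{-3772478} + \frac{4670762}{2001 + 407 \cdot 1701} = \left(478272 + 528\right) \left(- \frac{1}{3772478}\right) + \frac{4670762}{2001 + 692307} = 478800 \left(- \frac{1}{3772478}\right) + \frac{4670762}{694308} = - \frac{239400}{1886239} + 4670762 \cdot \frac{1}{694308} = - \frac{239400}{1886239} + \frac{2335381}{347154} = \frac{4321978054459}{654815413806}$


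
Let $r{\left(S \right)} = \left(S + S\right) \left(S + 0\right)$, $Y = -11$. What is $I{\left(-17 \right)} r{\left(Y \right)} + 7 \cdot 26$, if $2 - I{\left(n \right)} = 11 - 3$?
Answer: $-1270$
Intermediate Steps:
$I{\left(n \right)} = -6$ ($I{\left(n \right)} = 2 - \left(11 - 3\right) = 2 - 8 = -6$)
$r{\left(S \right)} = 2 S^{2}$ ($r{\left(S \right)} = 2 S S = 2 S^{2}$)
$I{\left(-17 \right)} r{\left(Y \right)} + 7 \cdot 26 = - 6 \cdot 2 \left(-11\right)^{2} + 7 \cdot 26 = - 6 \cdot 2 \cdot 121 + 182 = \left(-6\right) 242 + 182 = -1452 + 182 = -1270$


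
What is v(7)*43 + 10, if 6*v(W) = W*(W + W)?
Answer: 2137/3 ≈ 712.33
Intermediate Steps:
v(W) = W²/3 (v(W) = (W*(W + W))/6 = (W*(2*W))/6 = (2*W²)/6 = W²/3)
v(7)*43 + 10 = ((⅓)*7²)*43 + 10 = ((⅓)*49)*43 + 10 = (49/3)*43 + 10 = 2107/3 + 10 = 2137/3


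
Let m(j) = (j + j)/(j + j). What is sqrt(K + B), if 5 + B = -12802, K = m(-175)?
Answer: I*sqrt(12806) ≈ 113.16*I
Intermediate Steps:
m(j) = 1 (m(j) = (2*j)/((2*j)) = (2*j)*(1/(2*j)) = 1)
K = 1
B = -12807 (B = -5 - 12802 = -12807)
sqrt(K + B) = sqrt(1 - 12807) = sqrt(-12806) = I*sqrt(12806)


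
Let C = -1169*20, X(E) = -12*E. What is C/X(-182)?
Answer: -835/78 ≈ -10.705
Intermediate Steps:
C = -23380
C/X(-182) = -23380/((-12*(-182))) = -23380/2184 = -23380*1/2184 = -835/78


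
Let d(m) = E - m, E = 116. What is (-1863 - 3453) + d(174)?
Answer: -5374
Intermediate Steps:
d(m) = 116 - m
(-1863 - 3453) + d(174) = (-1863 - 3453) + (116 - 1*174) = -5316 + (116 - 174) = -5316 - 58 = -5374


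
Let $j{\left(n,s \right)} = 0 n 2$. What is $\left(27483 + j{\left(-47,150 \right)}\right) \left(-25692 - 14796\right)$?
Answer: $-1112731704$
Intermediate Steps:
$j{\left(n,s \right)} = 0$ ($j{\left(n,s \right)} = 0 \cdot 2 = 0$)
$\left(27483 + j{\left(-47,150 \right)}\right) \left(-25692 - 14796\right) = \left(27483 + 0\right) \left(-25692 - 14796\right) = 27483 \left(-40488\right) = -1112731704$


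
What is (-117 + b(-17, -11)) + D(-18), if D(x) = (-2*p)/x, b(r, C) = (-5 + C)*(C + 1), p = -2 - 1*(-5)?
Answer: 130/3 ≈ 43.333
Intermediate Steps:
p = 3 (p = -2 + 5 = 3)
b(r, C) = (1 + C)*(-5 + C) (b(r, C) = (-5 + C)*(1 + C) = (1 + C)*(-5 + C))
D(x) = -6/x (D(x) = (-2*3)/x = -6/x)
(-117 + b(-17, -11)) + D(-18) = (-117 + (-5 + (-11)² - 4*(-11))) - 6/(-18) = (-117 + (-5 + 121 + 44)) - 6*(-1/18) = (-117 + 160) + ⅓ = 43 + ⅓ = 130/3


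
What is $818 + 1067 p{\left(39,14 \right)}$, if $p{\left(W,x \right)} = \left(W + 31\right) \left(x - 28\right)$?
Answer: $-1044842$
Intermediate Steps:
$p{\left(W,x \right)} = \left(-28 + x\right) \left(31 + W\right)$ ($p{\left(W,x \right)} = \left(31 + W\right) \left(-28 + x\right) = \left(-28 + x\right) \left(31 + W\right)$)
$818 + 1067 p{\left(39,14 \right)} = 818 + 1067 \left(-868 - 1092 + 31 \cdot 14 + 39 \cdot 14\right) = 818 + 1067 \left(-868 - 1092 + 434 + 546\right) = 818 + 1067 \left(-980\right) = 818 - 1045660 = -1044842$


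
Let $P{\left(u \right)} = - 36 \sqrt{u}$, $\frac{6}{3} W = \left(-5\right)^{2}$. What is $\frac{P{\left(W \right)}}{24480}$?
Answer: $- \frac{\sqrt{2}}{272} \approx -0.0051993$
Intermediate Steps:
$W = \frac{25}{2}$ ($W = \frac{\left(-5\right)^{2}}{2} = \frac{1}{2} \cdot 25 = \frac{25}{2} \approx 12.5$)
$\frac{P{\left(W \right)}}{24480} = \frac{\left(-36\right) \sqrt{\frac{25}{2}}}{24480} = - 36 \frac{5 \sqrt{2}}{2} \cdot \frac{1}{24480} = - 90 \sqrt{2} \cdot \frac{1}{24480} = - \frac{\sqrt{2}}{272}$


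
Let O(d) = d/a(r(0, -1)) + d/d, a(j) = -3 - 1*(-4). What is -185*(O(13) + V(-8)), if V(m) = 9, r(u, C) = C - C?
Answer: -4255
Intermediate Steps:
r(u, C) = 0
a(j) = 1 (a(j) = -3 + 4 = 1)
O(d) = 1 + d (O(d) = d/1 + d/d = d*1 + 1 = d + 1 = 1 + d)
-185*(O(13) + V(-8)) = -185*((1 + 13) + 9) = -185*(14 + 9) = -185*23 = -4255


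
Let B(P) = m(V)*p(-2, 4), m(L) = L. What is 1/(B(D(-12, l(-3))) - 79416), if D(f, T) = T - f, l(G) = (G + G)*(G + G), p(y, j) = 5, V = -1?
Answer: -1/79421 ≈ -1.2591e-5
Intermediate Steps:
l(G) = 4*G**2 (l(G) = (2*G)*(2*G) = 4*G**2)
B(P) = -5 (B(P) = -1*5 = -5)
1/(B(D(-12, l(-3))) - 79416) = 1/(-5 - 79416) = 1/(-79421) = -1/79421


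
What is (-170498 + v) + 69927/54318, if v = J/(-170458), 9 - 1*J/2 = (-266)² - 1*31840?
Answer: -23918397031959/140286934 ≈ -1.7050e+5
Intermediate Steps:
J = -77814 (J = 18 - 2*((-266)² - 1*31840) = 18 - 2*(70756 - 31840) = 18 - 2*38916 = 18 - 77832 = -77814)
v = 38907/85229 (v = -77814/(-170458) = -77814*(-1/170458) = 38907/85229 ≈ 0.45650)
(-170498 + v) + 69927/54318 = (-170498 + 38907/85229) + 69927/54318 = -14531335135/85229 + 69927*(1/54318) = -14531335135/85229 + 2119/1646 = -23918397031959/140286934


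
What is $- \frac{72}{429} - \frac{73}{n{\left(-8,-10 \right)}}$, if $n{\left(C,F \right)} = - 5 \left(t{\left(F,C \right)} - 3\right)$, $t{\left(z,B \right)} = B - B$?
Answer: $- \frac{10799}{2145} \approx -5.0345$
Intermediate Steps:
$t{\left(z,B \right)} = 0$
$n{\left(C,F \right)} = 15$ ($n{\left(C,F \right)} = - 5 \left(0 - 3\right) = \left(-5\right) \left(-3\right) = 15$)
$- \frac{72}{429} - \frac{73}{n{\left(-8,-10 \right)}} = - \frac{72}{429} - \frac{73}{15} = \left(-72\right) \frac{1}{429} - \frac{73}{15} = - \frac{24}{143} - \frac{73}{15} = - \frac{10799}{2145}$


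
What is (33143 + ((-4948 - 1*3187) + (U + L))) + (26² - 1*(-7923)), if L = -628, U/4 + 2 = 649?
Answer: 35567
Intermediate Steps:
U = 2588 (U = -8 + 4*649 = -8 + 2596 = 2588)
(33143 + ((-4948 - 1*3187) + (U + L))) + (26² - 1*(-7923)) = (33143 + ((-4948 - 1*3187) + (2588 - 628))) + (26² - 1*(-7923)) = (33143 + ((-4948 - 3187) + 1960)) + (676 + 7923) = (33143 + (-8135 + 1960)) + 8599 = (33143 - 6175) + 8599 = 26968 + 8599 = 35567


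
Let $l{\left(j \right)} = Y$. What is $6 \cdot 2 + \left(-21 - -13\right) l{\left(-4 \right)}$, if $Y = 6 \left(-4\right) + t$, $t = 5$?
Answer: $164$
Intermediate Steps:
$Y = -19$ ($Y = 6 \left(-4\right) + 5 = -24 + 5 = -19$)
$l{\left(j \right)} = -19$
$6 \cdot 2 + \left(-21 - -13\right) l{\left(-4 \right)} = 6 \cdot 2 + \left(-21 - -13\right) \left(-19\right) = 12 + \left(-21 + 13\right) \left(-19\right) = 12 - -152 = 12 + 152 = 164$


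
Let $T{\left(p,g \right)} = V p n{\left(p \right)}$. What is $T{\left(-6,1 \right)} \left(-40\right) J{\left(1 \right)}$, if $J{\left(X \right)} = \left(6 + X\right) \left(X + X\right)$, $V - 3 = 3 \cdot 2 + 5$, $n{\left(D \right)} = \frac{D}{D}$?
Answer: $47040$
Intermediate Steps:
$n{\left(D \right)} = 1$
$V = 14$ ($V = 3 + \left(3 \cdot 2 + 5\right) = 3 + \left(6 + 5\right) = 3 + 11 = 14$)
$J{\left(X \right)} = 2 X \left(6 + X\right)$ ($J{\left(X \right)} = \left(6 + X\right) 2 X = 2 X \left(6 + X\right)$)
$T{\left(p,g \right)} = 14 p$ ($T{\left(p,g \right)} = 14 p 1 = 14 p$)
$T{\left(-6,1 \right)} \left(-40\right) J{\left(1 \right)} = 14 \left(-6\right) \left(-40\right) 2 \cdot 1 \left(6 + 1\right) = \left(-84\right) \left(-40\right) 2 \cdot 1 \cdot 7 = 3360 \cdot 14 = 47040$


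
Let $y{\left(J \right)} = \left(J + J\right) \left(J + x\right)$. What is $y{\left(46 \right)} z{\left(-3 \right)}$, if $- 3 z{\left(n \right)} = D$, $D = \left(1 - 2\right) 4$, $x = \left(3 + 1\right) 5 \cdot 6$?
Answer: $\frac{61088}{3} \approx 20363.0$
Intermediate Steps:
$x = 120$ ($x = 4 \cdot 30 = 120$)
$D = -4$ ($D = \left(-1\right) 4 = -4$)
$y{\left(J \right)} = 2 J \left(120 + J\right)$ ($y{\left(J \right)} = \left(J + J\right) \left(J + 120\right) = 2 J \left(120 + J\right)$)
$z{\left(n \right)} = \frac{4}{3}$ ($z{\left(n \right)} = \left(- \frac{1}{3}\right) \left(-4\right) = \frac{4}{3}$)
$y{\left(46 \right)} z{\left(-3 \right)} = 2 \cdot 46 \left(120 + 46\right) \frac{4}{3} = 2 \cdot 46 \cdot 166 \cdot \frac{4}{3} = 15272 \cdot \frac{4}{3} = \frac{61088}{3}$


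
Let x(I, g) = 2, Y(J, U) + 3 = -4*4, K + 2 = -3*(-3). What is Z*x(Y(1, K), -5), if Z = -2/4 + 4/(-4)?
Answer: -3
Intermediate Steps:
K = 7 (K = -2 - 3*(-3) = -2 + 9 = 7)
Y(J, U) = -19 (Y(J, U) = -3 - 4*4 = -3 - 16 = -19)
Z = -3/2 (Z = -2*¼ + 4*(-¼) = -½ - 1 = -3/2 ≈ -1.5000)
Z*x(Y(1, K), -5) = -3/2*2 = -3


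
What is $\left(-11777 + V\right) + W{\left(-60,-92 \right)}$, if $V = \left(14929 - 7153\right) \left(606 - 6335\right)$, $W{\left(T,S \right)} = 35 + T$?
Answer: $-44560506$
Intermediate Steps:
$V = -44548704$ ($V = 7776 \left(-5729\right) = -44548704$)
$\left(-11777 + V\right) + W{\left(-60,-92 \right)} = \left(-11777 - 44548704\right) + \left(35 - 60\right) = -44560481 - 25 = -44560506$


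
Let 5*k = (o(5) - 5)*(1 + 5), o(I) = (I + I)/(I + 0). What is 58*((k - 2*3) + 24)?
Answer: 4176/5 ≈ 835.20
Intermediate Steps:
o(I) = 2 (o(I) = (2*I)/I = 2)
k = -18/5 (k = ((2 - 5)*(1 + 5))/5 = (-3*6)/5 = (⅕)*(-18) = -18/5 ≈ -3.6000)
58*((k - 2*3) + 24) = 58*((-18/5 - 2*3) + 24) = 58*((-18/5 - 6) + 24) = 58*(-48/5 + 24) = 58*(72/5) = 4176/5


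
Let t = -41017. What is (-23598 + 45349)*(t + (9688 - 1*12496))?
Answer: -953237575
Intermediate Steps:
(-23598 + 45349)*(t + (9688 - 1*12496)) = (-23598 + 45349)*(-41017 + (9688 - 1*12496)) = 21751*(-41017 + (9688 - 12496)) = 21751*(-41017 - 2808) = 21751*(-43825) = -953237575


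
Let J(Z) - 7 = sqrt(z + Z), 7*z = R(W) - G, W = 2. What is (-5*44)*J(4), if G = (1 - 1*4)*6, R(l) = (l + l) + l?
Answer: -1540 - 440*sqrt(91)/7 ≈ -2139.6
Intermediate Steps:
R(l) = 3*l (R(l) = 2*l + l = 3*l)
G = -18 (G = (1 - 4)*6 = -3*6 = -18)
z = 24/7 (z = (3*2 - 1*(-18))/7 = (6 + 18)/7 = (1/7)*24 = 24/7 ≈ 3.4286)
J(Z) = 7 + sqrt(24/7 + Z)
(-5*44)*J(4) = (-5*44)*(7 + sqrt(168 + 49*4)/7) = -220*(7 + sqrt(168 + 196)/7) = -220*(7 + sqrt(364)/7) = -220*(7 + (2*sqrt(91))/7) = -220*(7 + 2*sqrt(91)/7) = -1540 - 440*sqrt(91)/7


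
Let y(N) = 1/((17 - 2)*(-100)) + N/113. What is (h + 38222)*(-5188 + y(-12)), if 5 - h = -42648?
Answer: -568961521111/1356 ≈ -4.1959e+8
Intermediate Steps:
h = 42653 (h = 5 - 1*(-42648) = 5 + 42648 = 42653)
y(N) = -1/1500 + N/113 (y(N) = -1/100/15 + N*(1/113) = (1/15)*(-1/100) + N/113 = -1/1500 + N/113)
(h + 38222)*(-5188 + y(-12)) = (42653 + 38222)*(-5188 + (-1/1500 + (1/113)*(-12))) = 80875*(-5188 + (-1/1500 - 12/113)) = 80875*(-5188 - 18113/169500) = 80875*(-879384113/169500) = -568961521111/1356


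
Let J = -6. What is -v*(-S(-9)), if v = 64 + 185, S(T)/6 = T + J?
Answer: -22410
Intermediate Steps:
S(T) = -36 + 6*T (S(T) = 6*(T - 6) = 6*(-6 + T) = -36 + 6*T)
v = 249
-v*(-S(-9)) = -249*(-(-36 + 6*(-9))) = -249*(-(-36 - 54)) = -249*(-1*(-90)) = -249*90 = -1*22410 = -22410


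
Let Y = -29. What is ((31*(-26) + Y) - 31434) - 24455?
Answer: -56724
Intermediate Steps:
((31*(-26) + Y) - 31434) - 24455 = ((31*(-26) - 29) - 31434) - 24455 = ((-806 - 29) - 31434) - 24455 = (-835 - 31434) - 24455 = -32269 - 24455 = -56724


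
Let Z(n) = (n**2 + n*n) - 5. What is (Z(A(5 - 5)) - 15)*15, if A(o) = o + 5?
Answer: 450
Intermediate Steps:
A(o) = 5 + o
Z(n) = -5 + 2*n**2 (Z(n) = (n**2 + n**2) - 5 = 2*n**2 - 5 = -5 + 2*n**2)
(Z(A(5 - 5)) - 15)*15 = ((-5 + 2*(5 + (5 - 5))**2) - 15)*15 = ((-5 + 2*(5 + 0)**2) - 15)*15 = ((-5 + 2*5**2) - 15)*15 = ((-5 + 2*25) - 15)*15 = ((-5 + 50) - 15)*15 = (45 - 15)*15 = 30*15 = 450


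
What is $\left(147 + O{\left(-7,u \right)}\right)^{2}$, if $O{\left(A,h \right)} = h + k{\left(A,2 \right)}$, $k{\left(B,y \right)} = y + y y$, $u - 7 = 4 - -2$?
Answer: $27556$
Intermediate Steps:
$u = 13$ ($u = 7 + \left(4 - -2\right) = 7 + \left(4 + 2\right) = 7 + 6 = 13$)
$k{\left(B,y \right)} = y + y^{2}$
$O{\left(A,h \right)} = 6 + h$ ($O{\left(A,h \right)} = h + 2 \left(1 + 2\right) = h + 2 \cdot 3 = h + 6 = 6 + h$)
$\left(147 + O{\left(-7,u \right)}\right)^{2} = \left(147 + \left(6 + 13\right)\right)^{2} = \left(147 + 19\right)^{2} = 166^{2} = 27556$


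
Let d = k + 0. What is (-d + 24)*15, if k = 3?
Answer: 315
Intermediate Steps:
d = 3 (d = 3 + 0 = 3)
(-d + 24)*15 = (-1*3 + 24)*15 = (-3 + 24)*15 = 21*15 = 315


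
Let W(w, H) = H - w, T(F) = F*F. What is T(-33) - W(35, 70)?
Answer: 1054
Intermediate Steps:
T(F) = F²
T(-33) - W(35, 70) = (-33)² - (70 - 1*35) = 1089 - (70 - 35) = 1089 - 1*35 = 1089 - 35 = 1054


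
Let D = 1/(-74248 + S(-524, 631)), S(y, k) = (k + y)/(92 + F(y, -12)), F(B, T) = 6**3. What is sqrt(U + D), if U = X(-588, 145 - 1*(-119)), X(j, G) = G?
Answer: 22*sqrt(285249854328585)/22868277 ≈ 16.248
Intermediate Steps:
F(B, T) = 216
U = 264 (U = 145 - 1*(-119) = 145 + 119 = 264)
S(y, k) = k/308 + y/308 (S(y, k) = (k + y)/(92 + 216) = (k + y)/308 = (k + y)*(1/308) = k/308 + y/308)
D = -308/22868277 (D = 1/(-74248 + ((1/308)*631 + (1/308)*(-524))) = 1/(-74248 + (631/308 - 131/77)) = 1/(-74248 + 107/308) = 1/(-22868277/308) = -308/22868277 ≈ -1.3468e-5)
sqrt(U + D) = sqrt(264 - 308/22868277) = sqrt(6037224820/22868277) = 22*sqrt(285249854328585)/22868277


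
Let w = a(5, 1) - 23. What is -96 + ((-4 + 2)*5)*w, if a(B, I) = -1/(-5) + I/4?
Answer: 259/2 ≈ 129.50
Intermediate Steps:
a(B, I) = ⅕ + I/4 (a(B, I) = -1*(-⅕) + I*(¼) = ⅕ + I/4)
w = -451/20 (w = (⅕ + (¼)*1) - 23 = (⅕ + ¼) - 23 = 9/20 - 23 = -451/20 ≈ -22.550)
-96 + ((-4 + 2)*5)*w = -96 + ((-4 + 2)*5)*(-451/20) = -96 - 2*5*(-451/20) = -96 - 10*(-451/20) = -96 + 451/2 = 259/2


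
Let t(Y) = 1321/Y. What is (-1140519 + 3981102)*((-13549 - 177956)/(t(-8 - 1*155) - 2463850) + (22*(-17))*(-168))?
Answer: 71679043601525306421/401608871 ≈ 1.7848e+11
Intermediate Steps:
(-1140519 + 3981102)*((-13549 - 177956)/(t(-8 - 1*155) - 2463850) + (22*(-17))*(-168)) = (-1140519 + 3981102)*((-13549 - 177956)/(1321/(-8 - 1*155) - 2463850) + (22*(-17))*(-168)) = 2840583*(-191505/(1321/(-8 - 155) - 2463850) - 374*(-168)) = 2840583*(-191505/(1321/(-163) - 2463850) + 62832) = 2840583*(-191505/(1321*(-1/163) - 2463850) + 62832) = 2840583*(-191505/(-1321/163 - 2463850) + 62832) = 2840583*(-191505/(-401608871/163) + 62832) = 2840583*(-191505*(-163/401608871) + 62832) = 2840583*(31215315/401608871 + 62832) = 2840583*(25233919797987/401608871) = 71679043601525306421/401608871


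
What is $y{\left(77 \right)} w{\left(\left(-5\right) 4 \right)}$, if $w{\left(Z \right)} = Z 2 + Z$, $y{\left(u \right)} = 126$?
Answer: $-7560$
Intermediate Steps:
$w{\left(Z \right)} = 3 Z$ ($w{\left(Z \right)} = 2 Z + Z = 3 Z$)
$y{\left(77 \right)} w{\left(\left(-5\right) 4 \right)} = 126 \cdot 3 \left(\left(-5\right) 4\right) = 126 \cdot 3 \left(-20\right) = 126 \left(-60\right) = -7560$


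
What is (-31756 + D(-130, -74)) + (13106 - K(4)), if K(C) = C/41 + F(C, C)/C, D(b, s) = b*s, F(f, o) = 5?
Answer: -1481141/164 ≈ -9031.3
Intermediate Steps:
K(C) = 5/C + C/41 (K(C) = C/41 + 5/C = 5/C + C/41)
(-31756 + D(-130, -74)) + (13106 - K(4)) = (-31756 - 130*(-74)) + (13106 - (5/4 + (1/41)*4)) = (-31756 + 9620) + (13106 - (5*(1/4) + 4/41)) = -22136 + (13106 - (5/4 + 4/41)) = -22136 + (13106 - 1*221/164) = -22136 + (13106 - 221/164) = -22136 + 2149163/164 = -1481141/164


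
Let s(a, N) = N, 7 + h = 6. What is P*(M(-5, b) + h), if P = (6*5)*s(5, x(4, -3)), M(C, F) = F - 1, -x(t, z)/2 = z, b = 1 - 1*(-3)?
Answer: 360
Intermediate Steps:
b = 4 (b = 1 + 3 = 4)
h = -1 (h = -7 + 6 = -1)
x(t, z) = -2*z
M(C, F) = -1 + F
P = 180 (P = (6*5)*(-2*(-3)) = 30*6 = 180)
P*(M(-5, b) + h) = 180*((-1 + 4) - 1) = 180*(3 - 1) = 180*2 = 360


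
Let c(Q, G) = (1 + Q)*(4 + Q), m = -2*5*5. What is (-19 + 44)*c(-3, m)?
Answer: -50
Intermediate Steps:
m = -50 (m = -10*5 = -50)
(-19 + 44)*c(-3, m) = (-19 + 44)*(4 + (-3)² + 5*(-3)) = 25*(4 + 9 - 15) = 25*(-2) = -50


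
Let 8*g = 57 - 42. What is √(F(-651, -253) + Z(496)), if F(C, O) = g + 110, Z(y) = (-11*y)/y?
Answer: √1614/4 ≈ 10.044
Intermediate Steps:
g = 15/8 (g = (57 - 42)/8 = (⅛)*15 = 15/8 ≈ 1.8750)
Z(y) = -11
F(C, O) = 895/8 (F(C, O) = 15/8 + 110 = 895/8)
√(F(-651, -253) + Z(496)) = √(895/8 - 11) = √(807/8) = √1614/4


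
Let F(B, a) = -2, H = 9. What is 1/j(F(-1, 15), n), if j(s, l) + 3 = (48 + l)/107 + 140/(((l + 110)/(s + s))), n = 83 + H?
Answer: -10807/48241 ≈ -0.22402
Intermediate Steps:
n = 92 (n = 83 + 9 = 92)
j(s, l) = -273/107 + l/107 + 280*s/(110 + l) (j(s, l) = -3 + ((48 + l)/107 + 140/(((l + 110)/(s + s)))) = -3 + ((48 + l)*(1/107) + 140/(((110 + l)/((2*s))))) = -3 + ((48/107 + l/107) + 140/(((110 + l)*(1/(2*s))))) = -3 + ((48/107 + l/107) + 140/(((110 + l)/(2*s)))) = -3 + ((48/107 + l/107) + 140*(2*s/(110 + l))) = -3 + ((48/107 + l/107) + 280*s/(110 + l)) = -3 + (48/107 + l/107 + 280*s/(110 + l)) = -273/107 + l/107 + 280*s/(110 + l))
1/j(F(-1, 15), n) = 1/((-30030 + 92² - 163*92 + 29960*(-2))/(107*(110 + 92))) = 1/((1/107)*(-30030 + 8464 - 14996 - 59920)/202) = 1/((1/107)*(1/202)*(-96482)) = 1/(-48241/10807) = -10807/48241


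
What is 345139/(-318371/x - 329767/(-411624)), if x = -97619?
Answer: 13868486866252584/163240669277 ≈ 84957.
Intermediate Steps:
345139/(-318371/x - 329767/(-411624)) = 345139/(-318371/(-97619) - 329767/(-411624)) = 345139/(-318371*(-1/97619) - 329767*(-1/411624)) = 345139/(318371/97619 + 329767/411624) = 345139/(163240669277/40182323256) = 345139*(40182323256/163240669277) = 13868486866252584/163240669277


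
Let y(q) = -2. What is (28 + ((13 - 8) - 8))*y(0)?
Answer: -50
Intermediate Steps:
(28 + ((13 - 8) - 8))*y(0) = (28 + ((13 - 8) - 8))*(-2) = (28 + (5 - 8))*(-2) = (28 - 3)*(-2) = 25*(-2) = -50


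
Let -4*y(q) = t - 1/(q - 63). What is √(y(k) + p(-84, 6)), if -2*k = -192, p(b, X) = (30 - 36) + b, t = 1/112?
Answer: I*√307341111/1848 ≈ 9.4866*I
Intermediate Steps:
t = 1/112 ≈ 0.0089286
p(b, X) = -6 + b
k = 96 (k = -½*(-192) = 96)
y(q) = -1/448 + 1/(4*(-63 + q)) (y(q) = -(1/112 - 1/(q - 63))/4 = -(1/112 - 1/(-63 + q))/4 = -1/448 + 1/(4*(-63 + q)))
√(y(k) + p(-84, 6)) = √((175 - 1*96)/(448*(-63 + 96)) + (-6 - 84)) = √((1/448)*(175 - 96)/33 - 90) = √((1/448)*(1/33)*79 - 90) = √(79/14784 - 90) = √(-1330481/14784) = I*√307341111/1848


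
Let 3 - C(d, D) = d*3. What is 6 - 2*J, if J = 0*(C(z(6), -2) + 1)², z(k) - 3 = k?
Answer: 6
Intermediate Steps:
z(k) = 3 + k
C(d, D) = 3 - 3*d (C(d, D) = 3 - d*3 = 3 - 3*d)
J = 0 (J = 0*((3 - 3*(3 + 6)) + 1)² = 0*((3 - 3*9) + 1)² = 0*((3 - 27) + 1)² = 0*(-24 + 1)² = 0*(-23)² = 0*529 = 0)
6 - 2*J = 6 - 2*0 = 6 + 0 = 6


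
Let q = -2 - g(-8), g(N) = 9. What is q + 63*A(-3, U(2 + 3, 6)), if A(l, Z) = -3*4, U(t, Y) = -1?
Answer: -767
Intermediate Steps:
A(l, Z) = -12
q = -11 (q = -2 - 1*9 = -2 - 9 = -11)
q + 63*A(-3, U(2 + 3, 6)) = -11 + 63*(-12) = -11 - 756 = -767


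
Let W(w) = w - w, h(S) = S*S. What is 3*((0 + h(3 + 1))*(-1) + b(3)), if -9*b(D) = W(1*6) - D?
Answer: -47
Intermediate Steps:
h(S) = S²
W(w) = 0
b(D) = D/9 (b(D) = -(0 - D)/9 = -(-1)*D/9 = D/9)
3*((0 + h(3 + 1))*(-1) + b(3)) = 3*((0 + (3 + 1)²)*(-1) + (⅑)*3) = 3*((0 + 4²)*(-1) + ⅓) = 3*((0 + 16)*(-1) + ⅓) = 3*(16*(-1) + ⅓) = 3*(-16 + ⅓) = 3*(-47/3) = -47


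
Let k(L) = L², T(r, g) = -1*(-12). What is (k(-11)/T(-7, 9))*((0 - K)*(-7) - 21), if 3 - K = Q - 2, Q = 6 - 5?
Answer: 847/12 ≈ 70.583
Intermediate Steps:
Q = 1
K = 4 (K = 3 - (1 - 2) = 3 - 1*(-1) = 3 + 1 = 4)
T(r, g) = 12
(k(-11)/T(-7, 9))*((0 - K)*(-7) - 21) = ((-11)²/12)*((0 - 1*4)*(-7) - 21) = (121*(1/12))*((0 - 4)*(-7) - 21) = 121*(-4*(-7) - 21)/12 = 121*(28 - 21)/12 = (121/12)*7 = 847/12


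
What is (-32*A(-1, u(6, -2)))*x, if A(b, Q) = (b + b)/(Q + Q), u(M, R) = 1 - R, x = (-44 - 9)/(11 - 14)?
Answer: 1696/9 ≈ 188.44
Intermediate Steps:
x = 53/3 (x = -53/(-3) = -53*(-⅓) = 53/3 ≈ 17.667)
A(b, Q) = b/Q (A(b, Q) = (2*b)/((2*Q)) = (2*b)*(1/(2*Q)) = b/Q)
(-32*A(-1, u(6, -2)))*x = -(-32)/(1 - 1*(-2))*(53/3) = -(-32)/(1 + 2)*(53/3) = -(-32)/3*(53/3) = -32*(-⅓)*(53/3) = (32/3)*(53/3) = 1696/9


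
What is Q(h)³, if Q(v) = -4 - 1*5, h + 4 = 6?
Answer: -729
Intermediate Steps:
h = 2 (h = -4 + 6 = 2)
Q(v) = -9 (Q(v) = -4 - 5 = -9)
Q(h)³ = (-9)³ = -729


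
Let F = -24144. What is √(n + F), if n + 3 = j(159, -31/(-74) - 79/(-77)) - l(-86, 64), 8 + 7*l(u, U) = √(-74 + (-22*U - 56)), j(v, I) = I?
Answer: √(-783901557978 - 4638172*I*√1538)/5698 ≈ 0.018028 - 155.38*I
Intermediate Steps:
l(u, U) = -8/7 + √(-130 - 22*U)/7 (l(u, U) = -8/7 + √(-74 + (-22*U - 56))/7 = -8/7 + √(-74 + (-56 - 22*U))/7 = -8/7 + √(-130 - 22*U)/7)
n = -2349/5698 - I*√1538/7 (n = -3 + ((-31/(-74) - 79/(-77)) - (-8/7 + √(-130 - 22*64)/7)) = -3 + ((-31*(-1/74) - 79*(-1/77)) - (-8/7 + √(-130 - 1408)/7)) = -3 + ((31/74 + 79/77) - (-8/7 + √(-1538)/7)) = -3 + (8233/5698 - (-8/7 + (I*√1538)/7)) = -3 + (8233/5698 - (-8/7 + I*√1538/7)) = -3 + (8233/5698 + (8/7 - I*√1538/7)) = -3 + (14745/5698 - I*√1538/7) = -2349/5698 - I*√1538/7 ≈ -0.41225 - 5.6025*I)
√(n + F) = √((-2349/5698 - I*√1538/7) - 24144) = √(-137574861/5698 - I*√1538/7)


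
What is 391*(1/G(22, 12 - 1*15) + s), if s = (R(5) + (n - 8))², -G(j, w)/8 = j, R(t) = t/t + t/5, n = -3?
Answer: 5573705/176 ≈ 31669.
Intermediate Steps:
R(t) = 1 + t/5 (R(t) = 1 + t*(⅕) = 1 + t/5)
G(j, w) = -8*j
s = 81 (s = ((1 + (⅕)*5) + (-3 - 8))² = ((1 + 1) - 11)² = (2 - 11)² = (-9)² = 81)
391*(1/G(22, 12 - 1*15) + s) = 391*(1/(-8*22) + 81) = 391*(1/(-176) + 81) = 391*(-1/176 + 81) = 391*(14255/176) = 5573705/176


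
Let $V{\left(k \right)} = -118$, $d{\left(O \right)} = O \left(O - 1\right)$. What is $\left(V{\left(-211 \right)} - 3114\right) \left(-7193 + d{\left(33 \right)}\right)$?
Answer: $19834784$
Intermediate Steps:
$d{\left(O \right)} = O \left(-1 + O\right)$
$\left(V{\left(-211 \right)} - 3114\right) \left(-7193 + d{\left(33 \right)}\right) = \left(-118 - 3114\right) \left(-7193 + 33 \left(-1 + 33\right)\right) = - 3232 \left(-7193 + 33 \cdot 32\right) = - 3232 \left(-7193 + 1056\right) = \left(-3232\right) \left(-6137\right) = 19834784$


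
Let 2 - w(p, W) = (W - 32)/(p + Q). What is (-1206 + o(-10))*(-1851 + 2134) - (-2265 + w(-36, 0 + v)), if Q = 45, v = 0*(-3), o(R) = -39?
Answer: -3150680/9 ≈ -3.5008e+5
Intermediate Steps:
v = 0
w(p, W) = 2 - (-32 + W)/(45 + p) (w(p, W) = 2 - (W - 32)/(p + 45) = 2 - (-32 + W)/(45 + p))
(-1206 + o(-10))*(-1851 + 2134) - (-2265 + w(-36, 0 + v)) = (-1206 - 39)*(-1851 + 2134) - (-2265 + (122 - (0 + 0) + 2*(-36))/(45 - 36)) = -1245*283 - (-2265 + (122 - 1*0 - 72)/9) = -352335 - (-2265 + (122 + 0 - 72)/9) = -352335 - (-2265 + (⅑)*50) = -352335 - (-2265 + 50/9) = -352335 - 1*(-20335/9) = -352335 + 20335/9 = -3150680/9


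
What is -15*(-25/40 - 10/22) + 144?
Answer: 14097/88 ≈ 160.19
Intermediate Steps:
-15*(-25/40 - 10/22) + 144 = -15*(-25*1/40 - 10*1/22) + 144 = -15*(-5/8 - 5/11) + 144 = -15*(-95/88) + 144 = 1425/88 + 144 = 14097/88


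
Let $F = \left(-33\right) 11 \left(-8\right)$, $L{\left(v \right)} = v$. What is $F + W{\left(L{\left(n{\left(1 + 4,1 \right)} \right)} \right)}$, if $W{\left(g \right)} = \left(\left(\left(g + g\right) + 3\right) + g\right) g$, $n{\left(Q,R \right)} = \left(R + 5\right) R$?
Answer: $3030$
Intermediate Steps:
$n{\left(Q,R \right)} = R \left(5 + R\right)$ ($n{\left(Q,R \right)} = \left(5 + R\right) R = R \left(5 + R\right)$)
$W{\left(g \right)} = g \left(3 + 3 g\right)$ ($W{\left(g \right)} = \left(\left(2 g + 3\right) + g\right) g = \left(\left(3 + 2 g\right) + g\right) g = \left(3 + 3 g\right) g = g \left(3 + 3 g\right)$)
$F = 2904$ ($F = \left(-363\right) \left(-8\right) = 2904$)
$F + W{\left(L{\left(n{\left(1 + 4,1 \right)} \right)} \right)} = 2904 + 3 \cdot 1 \left(5 + 1\right) \left(1 + 1 \left(5 + 1\right)\right) = 2904 + 3 \cdot 1 \cdot 6 \left(1 + 1 \cdot 6\right) = 2904 + 3 \cdot 6 \left(1 + 6\right) = 2904 + 3 \cdot 6 \cdot 7 = 2904 + 126 = 3030$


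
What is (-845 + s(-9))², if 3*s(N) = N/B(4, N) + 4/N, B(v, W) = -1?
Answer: 517016644/729 ≈ 7.0921e+5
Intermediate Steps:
s(N) = -N/3 + 4/(3*N) (s(N) = (N/(-1) + 4/N)/3 = (N*(-1) + 4/N)/3 = (-N + 4/N)/3 = -N/3 + 4/(3*N))
(-845 + s(-9))² = (-845 + (⅓)*(4 - 1*(-9)²)/(-9))² = (-845 + (⅓)*(-⅑)*(4 - 1*81))² = (-845 + (⅓)*(-⅑)*(4 - 81))² = (-845 + (⅓)*(-⅑)*(-77))² = (-845 + 77/27)² = (-22738/27)² = 517016644/729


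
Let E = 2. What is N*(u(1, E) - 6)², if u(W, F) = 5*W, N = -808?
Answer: -808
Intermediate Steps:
N*(u(1, E) - 6)² = -808*(5*1 - 6)² = -808*(5 - 6)² = -808*(-1)² = -808*1 = -808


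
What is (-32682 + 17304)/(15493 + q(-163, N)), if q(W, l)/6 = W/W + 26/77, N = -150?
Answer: -1184106/1193579 ≈ -0.99206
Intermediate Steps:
q(W, l) = 618/77 (q(W, l) = 6*(W/W + 26/77) = 6*(1 + 26*(1/77)) = 6*(1 + 26/77) = 6*(103/77) = 618/77)
(-32682 + 17304)/(15493 + q(-163, N)) = (-32682 + 17304)/(15493 + 618/77) = -15378/1193579/77 = -15378*77/1193579 = -1184106/1193579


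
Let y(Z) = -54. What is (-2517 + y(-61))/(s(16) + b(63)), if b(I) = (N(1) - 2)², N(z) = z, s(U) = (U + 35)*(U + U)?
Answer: -2571/1633 ≈ -1.5744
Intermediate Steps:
s(U) = 2*U*(35 + U) (s(U) = (35 + U)*(2*U) = 2*U*(35 + U))
b(I) = 1 (b(I) = (1 - 2)² = (-1)² = 1)
(-2517 + y(-61))/(s(16) + b(63)) = (-2517 - 54)/(2*16*(35 + 16) + 1) = -2571/(2*16*51 + 1) = -2571/(1632 + 1) = -2571/1633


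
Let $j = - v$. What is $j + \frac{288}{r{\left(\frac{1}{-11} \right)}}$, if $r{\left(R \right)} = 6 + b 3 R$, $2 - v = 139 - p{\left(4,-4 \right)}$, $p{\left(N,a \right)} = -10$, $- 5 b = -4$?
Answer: $\frac{10431}{53} \approx 196.81$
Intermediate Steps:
$b = \frac{4}{5}$ ($b = \left(- \frac{1}{5}\right) \left(-4\right) = \frac{4}{5} \approx 0.8$)
$v = -147$ ($v = 2 - \left(139 - -10\right) = 2 - \left(139 + 10\right) = 2 - 149 = -147$)
$j = 147$ ($j = \left(-1\right) \left(-147\right) = 147$)
$r{\left(R \right)} = 6 + \frac{12 R}{5}$ ($r{\left(R \right)} = 6 + \frac{4}{5} \cdot 3 R = 6 + \frac{12 R}{5}$)
$j + \frac{288}{r{\left(\frac{1}{-11} \right)}} = 147 + \frac{288}{6 + \frac{12}{5 \left(-11\right)}} = 147 + \frac{288}{6 + \frac{12}{5} \left(- \frac{1}{11}\right)} = 147 + \frac{288}{6 - \frac{12}{55}} = 147 + \frac{288}{\frac{318}{55}} = 147 + 288 \cdot \frac{55}{318} = 147 + \frac{2640}{53} = \frac{10431}{53}$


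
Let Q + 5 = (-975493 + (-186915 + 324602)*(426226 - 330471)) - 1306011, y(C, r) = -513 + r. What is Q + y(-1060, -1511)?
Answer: 13181935152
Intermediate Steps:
Q = 13181937176 (Q = -5 + ((-975493 + (-186915 + 324602)*(426226 - 330471)) - 1306011) = -5 + ((-975493 + 137687*95755) - 1306011) = -5 + ((-975493 + 13184218685) - 1306011) = -5 + (13183243192 - 1306011) = -5 + 13181937181 = 13181937176)
Q + y(-1060, -1511) = 13181937176 + (-513 - 1511) = 13181937176 - 2024 = 13181935152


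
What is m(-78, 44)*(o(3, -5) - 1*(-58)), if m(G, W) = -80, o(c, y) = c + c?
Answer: -5120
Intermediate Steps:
o(c, y) = 2*c
m(-78, 44)*(o(3, -5) - 1*(-58)) = -80*(2*3 - 1*(-58)) = -80*(6 + 58) = -80*64 = -5120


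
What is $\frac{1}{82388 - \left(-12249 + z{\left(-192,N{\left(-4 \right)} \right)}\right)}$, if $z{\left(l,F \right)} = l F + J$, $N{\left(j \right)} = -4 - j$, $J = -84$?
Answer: $\frac{1}{94721} \approx 1.0557 \cdot 10^{-5}$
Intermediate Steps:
$z{\left(l,F \right)} = -84 + F l$ ($z{\left(l,F \right)} = l F - 84 = F l - 84 = -84 + F l$)
$\frac{1}{82388 - \left(-12249 + z{\left(-192,N{\left(-4 \right)} \right)}\right)} = \frac{1}{82388 + \left(12249 - \left(-84 + \left(-4 - -4\right) \left(-192\right)\right)\right)} = \frac{1}{82388 + \left(12249 - \left(-84 + \left(-4 + 4\right) \left(-192\right)\right)\right)} = \frac{1}{82388 + \left(12249 - \left(-84 + 0 \left(-192\right)\right)\right)} = \frac{1}{82388 + \left(12249 - \left(-84 + 0\right)\right)} = \frac{1}{82388 + \left(12249 - -84\right)} = \frac{1}{82388 + \left(12249 + 84\right)} = \frac{1}{82388 + 12333} = \frac{1}{94721}$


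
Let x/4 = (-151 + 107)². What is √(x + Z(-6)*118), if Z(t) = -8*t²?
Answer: 8*I*√410 ≈ 161.99*I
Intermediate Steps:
x = 7744 (x = 4*(-151 + 107)² = 4*(-44)² = 4*1936 = 7744)
√(x + Z(-6)*118) = √(7744 - 8*(-6)²*118) = √(7744 - 8*36*118) = √(7744 - 288*118) = √(7744 - 33984) = √(-26240) = 8*I*√410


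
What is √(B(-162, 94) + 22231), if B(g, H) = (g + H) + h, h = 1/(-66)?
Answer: √96541962/66 ≈ 148.87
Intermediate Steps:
h = -1/66 ≈ -0.015152
B(g, H) = -1/66 + H + g (B(g, H) = (g + H) - 1/66 = (H + g) - 1/66 = -1/66 + H + g)
√(B(-162, 94) + 22231) = √((-1/66 + 94 - 162) + 22231) = √(-4489/66 + 22231) = √(1462757/66) = √96541962/66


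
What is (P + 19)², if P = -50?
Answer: 961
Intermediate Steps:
(P + 19)² = (-50 + 19)² = (-31)² = 961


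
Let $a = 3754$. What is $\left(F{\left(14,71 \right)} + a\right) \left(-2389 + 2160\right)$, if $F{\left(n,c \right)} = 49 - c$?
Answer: $-854628$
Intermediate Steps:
$\left(F{\left(14,71 \right)} + a\right) \left(-2389 + 2160\right) = \left(\left(49 - 71\right) + 3754\right) \left(-2389 + 2160\right) = \left(\left(49 - 71\right) + 3754\right) \left(-229\right) = \left(-22 + 3754\right) \left(-229\right) = 3732 \left(-229\right) = -854628$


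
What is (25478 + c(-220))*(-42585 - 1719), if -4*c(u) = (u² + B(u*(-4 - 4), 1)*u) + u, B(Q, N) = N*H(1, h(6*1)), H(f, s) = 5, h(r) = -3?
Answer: -607319232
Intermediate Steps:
B(Q, N) = 5*N (B(Q, N) = N*5 = 5*N)
c(u) = -3*u/2 - u²/4 (c(u) = -((u² + (5*1)*u) + u)/4 = -((u² + 5*u) + u)/4 = -(u² + 6*u)/4 = -3*u/2 - u²/4)
(25478 + c(-220))*(-42585 - 1719) = (25478 - ¼*(-220)*(6 - 220))*(-42585 - 1719) = (25478 - ¼*(-220)*(-214))*(-44304) = (25478 - 11770)*(-44304) = 13708*(-44304) = -607319232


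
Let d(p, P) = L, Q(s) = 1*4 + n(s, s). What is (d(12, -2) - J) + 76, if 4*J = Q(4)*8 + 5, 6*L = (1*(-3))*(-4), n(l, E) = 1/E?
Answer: 273/4 ≈ 68.250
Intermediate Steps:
Q(s) = 4 + 1/s (Q(s) = 1*4 + 1/s = 4 + 1/s)
L = 2 (L = ((1*(-3))*(-4))/6 = (-3*(-4))/6 = (1/6)*12 = 2)
d(p, P) = 2
J = 39/4 (J = ((4 + 1/4)*8 + 5)/4 = ((17/4)*8 + 5)/4 = (34 + 5)/4 = (1/4)*39 = 39/4 ≈ 9.7500)
(d(12, -2) - J) + 76 = (2 - 1*39/4) + 76 = (2 - 39/4) + 76 = -31/4 + 76 = 273/4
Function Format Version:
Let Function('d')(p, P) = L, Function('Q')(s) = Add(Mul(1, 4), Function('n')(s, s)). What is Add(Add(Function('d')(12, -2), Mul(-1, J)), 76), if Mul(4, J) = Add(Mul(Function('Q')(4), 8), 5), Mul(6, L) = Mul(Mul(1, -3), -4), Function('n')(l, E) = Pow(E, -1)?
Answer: Rational(273, 4) ≈ 68.250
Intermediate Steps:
Function('Q')(s) = Add(4, Pow(s, -1)) (Function('Q')(s) = Add(Mul(1, 4), Pow(s, -1)) = Add(4, Pow(s, -1)))
L = 2 (L = Mul(Rational(1, 6), Mul(Mul(1, -3), -4)) = Mul(Rational(1, 6), Mul(-3, -4)) = Mul(Rational(1, 6), 12) = 2)
Function('d')(p, P) = 2
J = Rational(39, 4) (J = Mul(Rational(1, 4), Add(Mul(Add(4, Pow(4, -1)), 8), 5)) = Mul(Rational(1, 4), Add(Mul(Add(4, Rational(1, 4)), 8), 5)) = Mul(Rational(1, 4), Add(Mul(Rational(17, 4), 8), 5)) = Mul(Rational(1, 4), Add(34, 5)) = Mul(Rational(1, 4), 39) = Rational(39, 4) ≈ 9.7500)
Add(Add(Function('d')(12, -2), Mul(-1, J)), 76) = Add(Add(2, Mul(-1, Rational(39, 4))), 76) = Add(Add(2, Rational(-39, 4)), 76) = Add(Rational(-31, 4), 76) = Rational(273, 4)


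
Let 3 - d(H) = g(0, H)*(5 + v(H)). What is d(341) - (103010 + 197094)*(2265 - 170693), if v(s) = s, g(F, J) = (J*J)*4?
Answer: 50384983611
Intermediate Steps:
g(F, J) = 4*J² (g(F, J) = J²*4 = 4*J²)
d(H) = 3 - 4*H²*(5 + H)
d(341) - (103010 + 197094)*(2265 - 170693) = (3 - 20*341² - 4*341³) - (103010 + 197094)*(2265 - 170693) = (3 - 20*116281 - 4*39651821) - 300104*(-168428) = (3 - 2325620 - 158607284) - 1*(-50545916512) = -160932901 + 50545916512 = 50384983611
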